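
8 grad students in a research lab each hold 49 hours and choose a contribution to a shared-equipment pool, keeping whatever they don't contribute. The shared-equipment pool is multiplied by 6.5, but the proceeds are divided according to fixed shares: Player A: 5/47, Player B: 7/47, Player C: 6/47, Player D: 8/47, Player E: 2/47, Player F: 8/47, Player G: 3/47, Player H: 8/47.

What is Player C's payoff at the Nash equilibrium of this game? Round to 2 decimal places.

Player j's private return per contributed unit is 6.5 × (j's share). Contributing is weakly dominant for j when that share is at least 1/6.5 = 0.1538, and contributing 0 is dominant otherwise.
Player D, Player F and Player H clear that bar, contributing 49 each; the remaining 5 contribute 0. Total contributed: 147.
Player C keeps 49 and receives 6.5 × 147 × 6/47 = 121.98 from the shared-equipment pool, for a payoff of 170.98.

170.98 hours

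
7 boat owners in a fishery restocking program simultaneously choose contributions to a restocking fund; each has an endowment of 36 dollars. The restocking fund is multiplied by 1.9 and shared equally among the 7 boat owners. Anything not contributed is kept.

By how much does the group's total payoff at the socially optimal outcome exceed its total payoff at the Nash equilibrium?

226.80 dollars

Each contributed unit returns 1.9/7 = 0.2714 to its contributor — below 1 — so contributing 0 is dominant for every player. At the Nash equilibrium everyone keeps their 36, and the group total is 7 × 36 = 252.
Each contributed unit returns 1.900 to the group as a whole (0.2714 to each of 7 players), which exceeds 1, so the social optimum is full contribution: group total = 1.900 × 252 = 478.80.
Efficiency loss = 478.80 − 252 = 226.80.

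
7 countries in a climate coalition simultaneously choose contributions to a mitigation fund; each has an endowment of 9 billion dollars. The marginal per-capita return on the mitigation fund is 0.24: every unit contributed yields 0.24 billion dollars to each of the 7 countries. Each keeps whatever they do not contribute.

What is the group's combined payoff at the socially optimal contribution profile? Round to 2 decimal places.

105.84 billion dollars

Each contributed unit returns 1.680 to the group as a whole (0.24 to each of 7 players), which exceeds 1, so the social optimum is full contribution: group total = 1.680 × 63 = 105.84.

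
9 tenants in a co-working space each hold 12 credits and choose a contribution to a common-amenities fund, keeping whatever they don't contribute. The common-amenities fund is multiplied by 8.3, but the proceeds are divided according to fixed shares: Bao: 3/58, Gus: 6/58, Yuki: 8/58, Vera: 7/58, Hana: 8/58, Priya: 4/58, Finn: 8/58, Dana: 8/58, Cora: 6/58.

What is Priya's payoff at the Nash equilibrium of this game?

46.34 credits

Each unit j contributes comes back to j as 8.3 × (j's share), so j prefers to contribute only if that share exceeds 1/8.3 = 0.1205; otherwise keeping the unit dominates.
The shares above 0.1205 belong to Yuki, Vera, Hana, Finn and Dana, contributing 12 each; the remaining 4 contribute 0. Total contributed: 60.
Priya keeps 12 and receives 8.3 × 60 × 4/58 = 34.34 from the common-amenities fund, for a payoff of 46.34.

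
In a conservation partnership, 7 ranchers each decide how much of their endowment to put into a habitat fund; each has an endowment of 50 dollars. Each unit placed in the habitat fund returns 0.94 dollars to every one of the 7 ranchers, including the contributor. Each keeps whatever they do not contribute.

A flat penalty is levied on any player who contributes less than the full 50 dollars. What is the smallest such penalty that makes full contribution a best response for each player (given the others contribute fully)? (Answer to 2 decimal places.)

Given the others contribute fully, the best deviation is to contribute 0 (any partial contribution still incurs the fine and gives up units whose private return 0.94 is below 1).
Deviating from 50 to 0 saves 50 dollars but forfeits the deviator's share of the drop in the habitat fund: 0.94 × 50 = 47.00.
So the deviation gain is 50 − 47.00 = 3.00, and the fine must be at least 3.00 dollars to wipe it out.

3.00 dollars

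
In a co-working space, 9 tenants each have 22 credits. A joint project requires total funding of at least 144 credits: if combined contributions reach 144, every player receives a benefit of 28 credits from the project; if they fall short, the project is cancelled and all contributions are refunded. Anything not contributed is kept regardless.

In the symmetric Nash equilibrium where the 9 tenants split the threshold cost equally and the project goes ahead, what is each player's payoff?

Equal share of the threshold: 144/9 = 16.
At this profile no one gains by cutting their contribution: any cut drops the total below 144, the project is cancelled, contributions are refunded, and the deviator ends with 22, which is less than 22 − 16 + 28 = 34. Contributing more than 16 just wastes the excess. So contributing exactly 16 is a best response.
Each player's payoff: 22 − 16 + 28 = 34.

34 credits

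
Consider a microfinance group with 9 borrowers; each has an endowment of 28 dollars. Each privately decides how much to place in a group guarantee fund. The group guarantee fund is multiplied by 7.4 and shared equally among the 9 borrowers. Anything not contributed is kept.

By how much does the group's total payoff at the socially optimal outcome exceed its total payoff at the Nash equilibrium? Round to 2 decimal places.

Each contributed unit returns 7.4/9 = 0.8222 to its contributor — below 1 — so contributing 0 is dominant for every player. At the Nash equilibrium everyone keeps their 28, and the group total is 9 × 28 = 252.
Each contributed unit returns 7.400 to the group as a whole (0.8222 to each of 9 players), which exceeds 1, so the social optimum is full contribution: group total = 7.400 × 252 = 1864.80.
Efficiency loss = 1864.80 − 252 = 1612.80.

1612.80 dollars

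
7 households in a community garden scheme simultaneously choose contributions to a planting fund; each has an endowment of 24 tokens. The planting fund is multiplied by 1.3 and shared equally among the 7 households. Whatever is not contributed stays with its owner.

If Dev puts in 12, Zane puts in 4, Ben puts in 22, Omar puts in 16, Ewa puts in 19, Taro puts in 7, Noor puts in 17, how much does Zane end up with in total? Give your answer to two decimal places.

38.01 tokens

Total contributed: 12 + 4 + 22 + 16 + 19 + 7 + 17 = 97.
Each receives 1.3 × 97 / 7 = 18.01 from the planting fund.
Zane keeps 24 − 4 = 20, so Zane's payoff is 20 + 18.01 = 38.01.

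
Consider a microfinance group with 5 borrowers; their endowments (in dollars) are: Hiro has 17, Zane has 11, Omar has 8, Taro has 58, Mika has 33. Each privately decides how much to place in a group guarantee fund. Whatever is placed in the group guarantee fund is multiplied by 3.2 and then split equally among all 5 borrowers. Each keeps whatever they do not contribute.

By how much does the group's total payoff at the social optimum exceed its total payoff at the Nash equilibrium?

The private return per contributed unit is 3.2/5 = 0.6400 < 1 for every player regardless of endowment, so the Nash equilibrium is zero contribution and the group total is Σ E_j = 17 + 11 + 8 + 58 + 33 = 127.
Each contributed unit returns 3.200 to the group, so the social optimum is full contribution by everyone: group total = 3.200 × 127 = 406.40.
Efficiency loss = (3.200 − 1) × 127 = 279.40.

279.40 dollars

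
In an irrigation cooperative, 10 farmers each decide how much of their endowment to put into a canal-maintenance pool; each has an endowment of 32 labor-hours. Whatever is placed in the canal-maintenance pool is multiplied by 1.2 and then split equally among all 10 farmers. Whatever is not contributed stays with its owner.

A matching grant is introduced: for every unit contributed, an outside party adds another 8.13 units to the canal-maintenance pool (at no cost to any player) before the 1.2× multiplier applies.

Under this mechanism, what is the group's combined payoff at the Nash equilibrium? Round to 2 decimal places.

With the mechanism, a contributed unit returns 1.2 × 9.13 / 10 = 1.0956 per unit of net cost to the contributor — now above 1 — so contributing fully is weakly dominant for every player.
So the Nash equilibrium is full contribution by all 10; the group earns 1.2 × 9.13 × 320 = 3505.92.

3505.92 labor-hours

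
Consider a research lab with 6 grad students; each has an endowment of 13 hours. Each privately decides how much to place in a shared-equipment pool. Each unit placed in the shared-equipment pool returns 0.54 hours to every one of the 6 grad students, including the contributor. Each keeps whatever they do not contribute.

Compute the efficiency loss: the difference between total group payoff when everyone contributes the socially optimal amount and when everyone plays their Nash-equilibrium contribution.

The private return per contributed unit is 0.54 < 1, so contributing 0 is dominant for every player. At the Nash equilibrium everyone keeps their 13, and the group total is 6 × 13 = 78.
Each contributed unit returns 3.240 to the group as a whole (0.54 to each of 6 players), which exceeds 1, so the social optimum is full contribution: group total = 3.240 × 78 = 252.72.
Efficiency loss = 252.72 − 78 = 174.72.

174.72 hours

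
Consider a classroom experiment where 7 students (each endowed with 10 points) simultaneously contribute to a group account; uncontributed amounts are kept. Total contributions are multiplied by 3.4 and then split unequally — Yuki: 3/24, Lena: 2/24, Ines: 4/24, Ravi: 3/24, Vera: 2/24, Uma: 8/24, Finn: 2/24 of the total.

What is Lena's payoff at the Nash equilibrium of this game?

12.83 points

A player with share s gets back 3.4·s per unit contributed, so full contribution is dominant for anyone with s > 1/3.4 = 0.2941 and zero contribution is dominant for anyone below.
Only Uma (8/24) clears that bar, contributing 10; the remaining 6 contribute 0. Total contributed: 10.
Lena keeps 10 and receives 3.4 × 10 × 2/24 = 2.83 from the group account, for a payoff of 12.83.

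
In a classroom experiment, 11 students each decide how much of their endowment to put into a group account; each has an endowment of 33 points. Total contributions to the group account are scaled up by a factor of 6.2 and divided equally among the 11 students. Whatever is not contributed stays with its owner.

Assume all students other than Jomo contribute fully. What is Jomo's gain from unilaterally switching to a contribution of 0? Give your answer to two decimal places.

Switching from a contribution of 33 to 0 lets Jomo keep an extra 33 points, but lowers the group account by 33, which costs Jomo their own share of that drop: 6.2/11 × 33 = 18.60.
Net gain = 33 − 18.60 = 14.40. The private return per contributed unit (0.5636) is below 1, so free-riding is indeed the best response regardless of what the others do.

14.40 points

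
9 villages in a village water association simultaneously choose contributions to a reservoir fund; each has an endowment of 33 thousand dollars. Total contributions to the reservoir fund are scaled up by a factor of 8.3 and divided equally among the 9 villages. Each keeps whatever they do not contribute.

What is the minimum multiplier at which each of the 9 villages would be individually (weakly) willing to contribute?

9

A contributed unit returns (multiplier)/9 to its contributor.
This reaches 1 exactly when the multiplier is 9.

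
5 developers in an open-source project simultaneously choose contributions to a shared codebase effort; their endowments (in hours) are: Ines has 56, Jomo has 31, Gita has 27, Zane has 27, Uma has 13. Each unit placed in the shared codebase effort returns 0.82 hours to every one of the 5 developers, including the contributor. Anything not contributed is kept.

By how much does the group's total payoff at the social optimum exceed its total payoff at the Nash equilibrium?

The private return per contributed unit is 0.82 < 1 for everyone, so the Nash equilibrium is zero contribution and the group total is Σ E_j = 56 + 31 + 27 + 27 + 13 = 154.
Each contributed unit returns 4.100 to the group, so the social optimum is full contribution by everyone: group total = 4.100 × 154 = 631.40.
Efficiency loss = (4.100 − 1) × 154 = 477.40.

477.40 hours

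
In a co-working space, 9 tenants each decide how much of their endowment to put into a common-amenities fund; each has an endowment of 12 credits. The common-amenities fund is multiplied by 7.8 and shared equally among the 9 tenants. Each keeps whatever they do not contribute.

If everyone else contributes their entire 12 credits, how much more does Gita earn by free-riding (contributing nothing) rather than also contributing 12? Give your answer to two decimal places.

Switching from a contribution of 12 to 0 lets Gita keep an extra 12 credits, but lowers the common-amenities fund by 12, which costs Gita their own share of that drop: 7.8/9 × 12 = 10.40.
Net gain = 12 − 10.40 = 1.60. The private return per contributed unit (0.8667) is below 1, so free-riding is indeed the best response regardless of what the others do.

1.60 credits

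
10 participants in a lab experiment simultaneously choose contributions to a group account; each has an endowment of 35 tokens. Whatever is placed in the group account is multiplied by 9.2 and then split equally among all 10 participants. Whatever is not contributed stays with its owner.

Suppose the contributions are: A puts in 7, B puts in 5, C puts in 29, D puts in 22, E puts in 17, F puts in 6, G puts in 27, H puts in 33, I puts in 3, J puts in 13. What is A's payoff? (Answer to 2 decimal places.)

177.04 tokens

Total contributed: 7 + 5 + 29 + 22 + 17 + 6 + 27 + 33 + 3 + 13 = 162.
Each receives 9.2 × 162 / 10 = 149.04 from the group account.
A keeps 35 − 7 = 28, so A's payoff is 28 + 149.04 = 177.04.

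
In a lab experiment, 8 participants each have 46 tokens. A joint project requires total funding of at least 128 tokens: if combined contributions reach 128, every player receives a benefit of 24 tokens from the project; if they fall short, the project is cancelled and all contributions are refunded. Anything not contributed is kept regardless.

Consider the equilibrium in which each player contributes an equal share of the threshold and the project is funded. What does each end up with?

Equal share of the threshold: 128/8 = 16.
At this profile no one gains by cutting their contribution: any cut drops the total below 128, the project is cancelled, contributions are refunded, and the deviator ends with 46, which is less than 46 − 16 + 24 = 54. Contributing more than 16 just wastes the excess. So contributing exactly 16 is a best response.
Each player's payoff: 46 − 16 + 24 = 54.

54 tokens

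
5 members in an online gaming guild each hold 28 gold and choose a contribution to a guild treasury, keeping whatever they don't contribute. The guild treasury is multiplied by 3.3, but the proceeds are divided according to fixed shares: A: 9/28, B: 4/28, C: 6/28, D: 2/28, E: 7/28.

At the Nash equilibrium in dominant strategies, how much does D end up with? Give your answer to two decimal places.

34.60 gold

Player j's private return per contributed unit is 3.3 × (j's share). Contributing is weakly dominant for j when that share is at least 1/3.3 = 0.3030, and contributing 0 is dominant otherwise.
The only share above 0.3030 is A's 9/28, contributing 28; the remaining 4 contribute 0. Total contributed: 28.
D keeps 28 and receives 3.3 × 28 × 2/28 = 6.60 from the guild treasury, for a payoff of 34.60.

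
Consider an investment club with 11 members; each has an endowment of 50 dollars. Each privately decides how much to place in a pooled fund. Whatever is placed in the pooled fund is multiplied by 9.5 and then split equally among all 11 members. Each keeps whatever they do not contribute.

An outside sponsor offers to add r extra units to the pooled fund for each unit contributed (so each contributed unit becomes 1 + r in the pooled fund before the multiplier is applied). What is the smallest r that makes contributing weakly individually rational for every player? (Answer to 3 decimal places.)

With matching at rate r, one contributed unit becomes (1 + r) in the pooled fund and returns 9.5 × (1 + r) / 11 to the contributor.
Setting this equal to 1: 1 + r = 11/9.5 = 1.1579.
So the minimum matching rate is r = 1.1579 − 1 = 0.158.

0.158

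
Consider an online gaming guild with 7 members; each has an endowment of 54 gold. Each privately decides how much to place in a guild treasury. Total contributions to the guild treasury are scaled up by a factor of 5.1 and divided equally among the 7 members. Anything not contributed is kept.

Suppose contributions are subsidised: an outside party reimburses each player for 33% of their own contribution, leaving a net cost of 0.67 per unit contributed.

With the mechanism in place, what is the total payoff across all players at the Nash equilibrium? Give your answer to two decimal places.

The effective private return per unit is now (5.1/7) / 0.67 = 1.0874 > 1, so every player's dominant strategy flips to full contribution.
So the Nash equilibrium is full contribution by all 7; the group earns 7 × (54 × 0.33 + 5.1 × 54) = 2052.54.

2052.54 gold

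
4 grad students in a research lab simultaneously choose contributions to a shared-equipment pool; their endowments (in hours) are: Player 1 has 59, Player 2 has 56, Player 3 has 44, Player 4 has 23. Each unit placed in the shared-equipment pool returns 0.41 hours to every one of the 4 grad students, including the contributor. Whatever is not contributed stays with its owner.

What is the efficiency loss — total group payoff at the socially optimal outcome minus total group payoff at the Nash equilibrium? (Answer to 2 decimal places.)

The private return per contributed unit is 0.41 < 1 for everyone, so the Nash equilibrium is zero contribution and the group total is Σ E_j = 59 + 56 + 44 + 23 = 182.
Each contributed unit returns 1.640 to the group, so the social optimum is full contribution by everyone: group total = 1.640 × 182 = 298.48.
Efficiency loss = (1.640 − 1) × 182 = 116.48.

116.48 hours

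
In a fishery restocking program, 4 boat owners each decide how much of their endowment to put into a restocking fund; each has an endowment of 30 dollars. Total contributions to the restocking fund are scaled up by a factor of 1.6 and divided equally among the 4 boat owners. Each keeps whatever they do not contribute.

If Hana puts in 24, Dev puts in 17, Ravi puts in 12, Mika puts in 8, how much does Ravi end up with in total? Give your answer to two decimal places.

Total contributed: 24 + 17 + 12 + 8 = 61.
Each receives 1.6 × 61 / 4 = 24.40 from the restocking fund.
Ravi keeps 30 − 12 = 18, so Ravi's payoff is 18 + 24.40 = 42.40.

42.40 dollars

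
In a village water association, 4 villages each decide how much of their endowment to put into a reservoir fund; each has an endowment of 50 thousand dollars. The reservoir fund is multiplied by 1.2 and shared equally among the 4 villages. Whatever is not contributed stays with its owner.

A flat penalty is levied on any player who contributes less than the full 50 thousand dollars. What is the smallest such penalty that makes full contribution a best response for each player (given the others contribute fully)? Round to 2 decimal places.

Given the others contribute fully, the best deviation is to contribute 0 (any partial contribution still incurs the fine and gives up units whose private return 0.3000 is below 1).
Deviating from 50 to 0 saves 50 thousand dollars but forfeits the deviator's share of the drop in the reservoir fund: 1.2/4 × 50 = 15.00.
So the deviation gain is 50 − 15.00 = 35.00, and the fine must be at least 35.00 thousand dollars to wipe it out.

35.00 thousand dollars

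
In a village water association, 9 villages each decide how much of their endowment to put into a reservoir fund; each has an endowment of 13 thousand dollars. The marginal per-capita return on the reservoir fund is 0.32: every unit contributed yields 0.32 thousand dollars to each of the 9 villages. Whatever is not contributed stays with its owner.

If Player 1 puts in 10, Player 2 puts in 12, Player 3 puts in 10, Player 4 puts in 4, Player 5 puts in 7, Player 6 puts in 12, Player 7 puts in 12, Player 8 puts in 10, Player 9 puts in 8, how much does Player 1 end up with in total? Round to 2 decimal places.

Total contributed: 10 + 12 + 10 + 4 + 7 + 12 + 12 + 10 + 8 = 85.
Each receives 0.32 × 85 = 27.20 from the reservoir fund.
Player 1 keeps 13 − 10 = 3, so Player 1's payoff is 3 + 27.20 = 30.20.

30.20 thousand dollars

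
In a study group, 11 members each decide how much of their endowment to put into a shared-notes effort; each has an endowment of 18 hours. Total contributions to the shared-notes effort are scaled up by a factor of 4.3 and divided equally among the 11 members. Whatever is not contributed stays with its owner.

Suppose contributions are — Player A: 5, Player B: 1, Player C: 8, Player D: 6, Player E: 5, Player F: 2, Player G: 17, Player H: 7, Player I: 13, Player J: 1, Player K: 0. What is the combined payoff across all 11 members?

Total contributed: 5 + 1 + 8 + 6 + 5 + 2 + 17 + 7 + 13 + 1 + 0 = 65; total kept: 11 × 18 − 65 = 133.
The shared-notes effort pays out 4.3 × 65 = 279.50 in aggregate.
Group total = 133 + 279.50 = 412.50.

412.50 hours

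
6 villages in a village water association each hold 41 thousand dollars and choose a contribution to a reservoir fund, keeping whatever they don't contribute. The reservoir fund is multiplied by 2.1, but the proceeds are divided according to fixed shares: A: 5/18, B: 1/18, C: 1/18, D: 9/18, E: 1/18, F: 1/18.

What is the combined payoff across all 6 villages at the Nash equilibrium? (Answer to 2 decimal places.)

291.10 thousand dollars

For player j, contributing a unit is worthwhile iff 2.1 × (j's share) ≥ 1, i.e. iff j's share is at least 0.4762.
Only D (9/18) clears that bar, contributing 41; the remaining 5 contribute 0. Total contributed: 41.
The reservoir fund pays out 2.1 × 41 = 86.10 in total (split across the unequal shares, but the aggregate is all that matters for the group sum).
The 5 free-riders keep 41 each, adding 205. Group total = 205 + 86.10 = 291.10.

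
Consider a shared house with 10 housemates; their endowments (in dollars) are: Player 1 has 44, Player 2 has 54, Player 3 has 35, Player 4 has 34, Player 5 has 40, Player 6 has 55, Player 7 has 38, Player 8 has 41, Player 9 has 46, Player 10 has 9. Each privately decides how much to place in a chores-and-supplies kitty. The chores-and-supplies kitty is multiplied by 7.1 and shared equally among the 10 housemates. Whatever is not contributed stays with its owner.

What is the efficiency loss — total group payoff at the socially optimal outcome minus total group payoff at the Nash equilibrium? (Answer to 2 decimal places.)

2415.60 dollars

The private return per contributed unit is 7.1/10 = 0.7100 < 1 for every player regardless of endowment, so the Nash equilibrium is zero contribution and the group total is Σ E_j = 44 + 54 + 35 + 34 + 40 + 55 + 38 + 41 + 46 + 9 = 396.
Each contributed unit returns 7.100 to the group, so the social optimum is full contribution by everyone: group total = 7.100 × 396 = 2811.60.
Efficiency loss = (7.100 − 1) × 396 = 2415.60.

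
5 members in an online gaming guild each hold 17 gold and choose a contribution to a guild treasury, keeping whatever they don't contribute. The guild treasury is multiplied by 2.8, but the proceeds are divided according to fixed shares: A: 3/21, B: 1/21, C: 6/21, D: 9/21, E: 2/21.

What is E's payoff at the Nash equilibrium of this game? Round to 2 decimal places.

21.53 gold

Player j's private return per contributed unit is 2.8 × (j's share). Contributing is weakly dominant for j when that share is at least 1/2.8 = 0.3571, and contributing 0 is dominant otherwise.
Only D (9/21) clears that bar, contributing 17; the remaining 4 contribute 0. Total contributed: 17.
E keeps 17 and receives 2.8 × 17 × 2/21 = 4.53 from the guild treasury, for a payoff of 21.53.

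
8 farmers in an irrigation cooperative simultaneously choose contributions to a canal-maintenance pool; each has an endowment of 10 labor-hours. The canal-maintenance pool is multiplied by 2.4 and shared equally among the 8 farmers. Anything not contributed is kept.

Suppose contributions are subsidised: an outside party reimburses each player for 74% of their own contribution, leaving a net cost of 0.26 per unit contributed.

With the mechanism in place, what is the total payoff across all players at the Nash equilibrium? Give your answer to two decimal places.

251.20 labor-hours

With the mechanism, a contributed unit returns (2.4/8) / 0.26 = 1.1538 per unit of net cost to the contributor — now above 1 — so contributing fully is weakly dominant for every player.
So the Nash equilibrium is full contribution by all 8; the group earns 8 × (10 × 0.74 + 2.4 × 10) = 251.20.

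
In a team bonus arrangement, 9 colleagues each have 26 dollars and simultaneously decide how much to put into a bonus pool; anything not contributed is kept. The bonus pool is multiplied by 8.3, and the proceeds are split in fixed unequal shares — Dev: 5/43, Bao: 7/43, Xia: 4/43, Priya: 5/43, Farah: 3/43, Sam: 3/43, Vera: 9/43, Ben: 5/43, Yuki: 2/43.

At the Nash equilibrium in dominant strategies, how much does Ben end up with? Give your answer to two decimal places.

For player j, contributing a unit is worthwhile iff 8.3 × (j's share) ≥ 1, i.e. iff j's share is at least 0.1205.
Bao and Vera clear that bar, contributing 26 each; the remaining 7 contribute 0. Total contributed: 52.
Ben keeps 26 and receives 8.3 × 52 × 5/43 = 50.19 from the bonus pool, for a payoff of 76.19.

76.19 dollars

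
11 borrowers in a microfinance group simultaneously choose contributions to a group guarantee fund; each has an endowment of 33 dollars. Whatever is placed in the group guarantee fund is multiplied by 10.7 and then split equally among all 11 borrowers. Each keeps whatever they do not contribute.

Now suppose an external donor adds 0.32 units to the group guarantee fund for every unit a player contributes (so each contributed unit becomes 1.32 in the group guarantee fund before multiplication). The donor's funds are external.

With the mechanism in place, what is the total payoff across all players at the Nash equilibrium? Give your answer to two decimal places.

5127.01 dollars

With the mechanism, a contributed unit returns 10.7 × 1.32 / 11 = 1.2840 per unit of net cost to the contributor — now above 1 — so contributing fully is weakly dominant for every player.
So the Nash equilibrium is full contribution by all 11; the group earns 10.7 × 1.32 × 363 = 5127.01.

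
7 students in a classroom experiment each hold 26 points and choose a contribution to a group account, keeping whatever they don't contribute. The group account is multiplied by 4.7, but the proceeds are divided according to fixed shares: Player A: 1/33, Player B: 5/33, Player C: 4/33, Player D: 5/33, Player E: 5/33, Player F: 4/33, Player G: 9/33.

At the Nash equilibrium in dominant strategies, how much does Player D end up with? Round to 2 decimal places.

44.52 points

Each unit j contributes comes back to j as 4.7 × (j's share), so j prefers to contribute only if that share exceeds 1/4.7 = 0.2128; otherwise keeping the unit dominates.
The only share above 0.2128 is Player G's 9/33, contributing 26; the remaining 6 contribute 0. Total contributed: 26.
Player D keeps 26 and receives 4.7 × 26 × 5/33 = 18.52 from the group account, for a payoff of 44.52.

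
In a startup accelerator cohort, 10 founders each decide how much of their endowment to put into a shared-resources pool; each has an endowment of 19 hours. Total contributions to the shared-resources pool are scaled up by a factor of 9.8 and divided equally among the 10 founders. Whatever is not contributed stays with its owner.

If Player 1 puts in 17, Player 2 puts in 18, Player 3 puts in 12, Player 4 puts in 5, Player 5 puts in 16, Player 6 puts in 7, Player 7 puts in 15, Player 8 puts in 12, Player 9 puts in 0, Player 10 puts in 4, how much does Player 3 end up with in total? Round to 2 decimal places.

110.88 hours

Total contributed: 17 + 18 + 12 + 5 + 16 + 7 + 15 + 12 + 0 + 4 = 106.
Each receives 9.8 × 106 / 10 = 103.88 from the shared-resources pool.
Player 3 keeps 19 − 12 = 7, so Player 3's payoff is 7 + 103.88 = 110.88.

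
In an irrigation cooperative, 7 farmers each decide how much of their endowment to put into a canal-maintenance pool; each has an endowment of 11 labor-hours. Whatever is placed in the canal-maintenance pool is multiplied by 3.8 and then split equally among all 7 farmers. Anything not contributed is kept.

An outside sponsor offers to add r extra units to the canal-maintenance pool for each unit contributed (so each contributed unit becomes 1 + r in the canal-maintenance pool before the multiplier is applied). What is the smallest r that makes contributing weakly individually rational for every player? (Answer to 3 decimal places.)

0.842

With matching at rate r, one contributed unit becomes (1 + r) in the canal-maintenance pool and returns 3.8 × (1 + r) / 7 to the contributor.
Setting this equal to 1: 1 + r = 7/3.8 = 1.8421.
So the minimum matching rate is r = 1.8421 − 1 = 0.842.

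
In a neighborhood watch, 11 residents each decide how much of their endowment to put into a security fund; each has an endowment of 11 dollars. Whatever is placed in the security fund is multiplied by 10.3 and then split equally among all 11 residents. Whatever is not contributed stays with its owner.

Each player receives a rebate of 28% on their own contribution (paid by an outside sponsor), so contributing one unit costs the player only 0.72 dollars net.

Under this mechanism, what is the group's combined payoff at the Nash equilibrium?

Under the mechanism each unit contributed yields (10.3/11) / 0.72 = 1.3005 back to its contributor per unit of net cost, which exceeds 1, making full contribution the dominant choice for everyone.
So the Nash equilibrium is full contribution by all 11; the group earns 11 × (11 × 0.28 + 10.3 × 11) = 1280.18.

1280.18 dollars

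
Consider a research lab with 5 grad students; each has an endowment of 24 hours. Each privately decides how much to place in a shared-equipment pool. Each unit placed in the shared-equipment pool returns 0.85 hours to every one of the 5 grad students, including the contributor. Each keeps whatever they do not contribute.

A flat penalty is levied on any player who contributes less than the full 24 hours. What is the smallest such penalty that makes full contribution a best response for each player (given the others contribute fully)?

3.60 hours

Given the others contribute fully, the best deviation is to contribute 0 (any partial contribution still incurs the fine and gives up units whose private return 0.85 is below 1).
Deviating from 24 to 0 saves 24 hours but forfeits the deviator's share of the drop in the shared-equipment pool: 0.85 × 24 = 20.40.
So the deviation gain is 24 − 20.40 = 3.60, and the fine must be at least 3.60 hours to wipe it out.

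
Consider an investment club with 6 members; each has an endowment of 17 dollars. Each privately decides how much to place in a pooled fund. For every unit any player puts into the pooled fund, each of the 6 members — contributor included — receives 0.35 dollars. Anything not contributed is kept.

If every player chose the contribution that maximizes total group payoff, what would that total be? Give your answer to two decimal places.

214.20 dollars

Each contributed unit returns 2.100 to the group as a whole (0.35 to each of 6 players), which exceeds 1, so the social optimum is full contribution: group total = 2.100 × 102 = 214.20.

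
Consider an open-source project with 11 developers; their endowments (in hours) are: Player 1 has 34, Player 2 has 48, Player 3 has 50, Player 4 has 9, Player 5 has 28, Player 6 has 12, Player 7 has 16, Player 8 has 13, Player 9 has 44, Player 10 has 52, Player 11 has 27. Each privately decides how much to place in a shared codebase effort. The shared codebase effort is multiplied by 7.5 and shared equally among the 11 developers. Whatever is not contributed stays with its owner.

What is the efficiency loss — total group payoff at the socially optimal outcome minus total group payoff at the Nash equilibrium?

The private return per contributed unit is 7.5/11 = 0.6818 < 1 for every player regardless of endowment, so the Nash equilibrium is zero contribution and the group total is Σ E_j = 34 + 48 + 50 + 9 + 28 + 12 + 16 + 13 + 44 + 52 + 27 = 333.
Each contributed unit returns 7.500 to the group, so the social optimum is full contribution by everyone: group total = 7.500 × 333 = 2497.50.
Efficiency loss = (7.500 − 1) × 333 = 2164.50.

2164.50 hours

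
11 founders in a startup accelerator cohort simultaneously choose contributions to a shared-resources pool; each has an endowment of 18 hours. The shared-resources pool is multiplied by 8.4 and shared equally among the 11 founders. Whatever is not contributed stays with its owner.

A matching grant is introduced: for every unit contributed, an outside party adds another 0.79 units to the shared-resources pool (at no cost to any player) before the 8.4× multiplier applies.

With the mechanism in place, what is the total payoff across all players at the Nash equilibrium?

Under the mechanism each unit contributed yields 8.4 × 1.79 / 11 = 1.3669 back to its contributor per unit of net cost, which exceeds 1, making full contribution the dominant choice for everyone.
So the Nash equilibrium is full contribution by all 11; the group earns 8.4 × 1.79 × 198 = 2977.13.

2977.13 hours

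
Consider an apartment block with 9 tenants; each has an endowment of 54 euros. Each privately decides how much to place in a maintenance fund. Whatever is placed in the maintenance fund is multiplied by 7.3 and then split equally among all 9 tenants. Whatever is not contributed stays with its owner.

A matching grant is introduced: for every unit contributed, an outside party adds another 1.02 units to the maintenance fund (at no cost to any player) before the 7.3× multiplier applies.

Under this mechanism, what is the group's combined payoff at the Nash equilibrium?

The effective private return per unit is now 7.3 × 2.02 / 9 = 1.6384 > 1, so every player's dominant strategy flips to full contribution.
At the Nash equilibrium everyone contributes 54. Group total payoff = 7.3 × 2.02 × 486 = 7166.56.

7166.56 euros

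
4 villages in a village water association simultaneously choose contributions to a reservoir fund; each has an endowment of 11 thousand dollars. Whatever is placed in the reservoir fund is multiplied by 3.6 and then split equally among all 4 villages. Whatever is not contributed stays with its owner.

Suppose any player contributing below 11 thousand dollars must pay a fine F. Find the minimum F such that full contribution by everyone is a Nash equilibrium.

1.10 thousand dollars

Given the others contribute fully, the best deviation is to contribute 0 (any partial contribution still incurs the fine and gives up units whose private return 0.9000 is below 1).
Deviating from 11 to 0 saves 11 thousand dollars but forfeits the deviator's share of the drop in the reservoir fund: 3.6/4 × 11 = 9.90.
So the deviation gain is 11 − 9.90 = 1.10, and the fine must be at least 1.10 thousand dollars to wipe it out.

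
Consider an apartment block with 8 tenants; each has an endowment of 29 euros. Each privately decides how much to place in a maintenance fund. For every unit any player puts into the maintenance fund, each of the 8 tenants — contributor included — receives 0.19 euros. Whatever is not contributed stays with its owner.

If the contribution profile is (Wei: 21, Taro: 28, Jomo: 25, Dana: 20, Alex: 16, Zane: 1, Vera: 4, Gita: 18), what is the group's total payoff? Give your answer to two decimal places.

301.16 euros

Total contributed: 21 + 28 + 25 + 20 + 16 + 1 + 4 + 18 = 133; total kept: 8 × 29 − 133 = 99.
The maintenance fund pays out 0.19 × 8 × 133 = 202.16 in aggregate.
Group total = 99 + 202.16 = 301.16.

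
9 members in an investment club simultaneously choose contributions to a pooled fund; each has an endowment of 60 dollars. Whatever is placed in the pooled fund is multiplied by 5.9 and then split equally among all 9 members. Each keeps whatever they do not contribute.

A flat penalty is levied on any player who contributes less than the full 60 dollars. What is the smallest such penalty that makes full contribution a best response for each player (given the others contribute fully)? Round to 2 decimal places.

Given the others contribute fully, the best deviation is to contribute 0 (any partial contribution still incurs the fine and gives up units whose private return 0.6556 is below 1).
Deviating from 60 to 0 saves 60 dollars but forfeits the deviator's share of the drop in the pooled fund: 5.9/9 × 60 = 39.33.
So the deviation gain is 60 − 39.33 = 20.67, and the fine must be at least 20.67 dollars to wipe it out.

20.67 dollars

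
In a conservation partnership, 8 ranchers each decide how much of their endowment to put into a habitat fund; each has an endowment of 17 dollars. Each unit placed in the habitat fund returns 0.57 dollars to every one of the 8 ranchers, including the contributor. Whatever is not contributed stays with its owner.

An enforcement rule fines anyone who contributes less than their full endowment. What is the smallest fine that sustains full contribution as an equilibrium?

Given the others contribute fully, the best deviation is to contribute 0 (any partial contribution still incurs the fine and gives up units whose private return 0.57 is below 1).
Deviating from 17 to 0 saves 17 dollars but forfeits the deviator's share of the drop in the habitat fund: 0.57 × 17 = 9.69.
So the deviation gain is 17 − 9.69 = 7.31, and the fine must be at least 7.31 dollars to wipe it out.

7.31 dollars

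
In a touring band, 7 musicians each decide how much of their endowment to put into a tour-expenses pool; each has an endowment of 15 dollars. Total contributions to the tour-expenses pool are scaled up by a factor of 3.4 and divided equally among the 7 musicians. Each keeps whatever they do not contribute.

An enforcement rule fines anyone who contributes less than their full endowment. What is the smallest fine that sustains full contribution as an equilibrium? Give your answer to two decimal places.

Given the others contribute fully, the best deviation is to contribute 0 (any partial contribution still incurs the fine and gives up units whose private return 0.4857 is below 1).
Deviating from 15 to 0 saves 15 dollars but forfeits the deviator's share of the drop in the tour-expenses pool: 3.4/7 × 15 = 7.29.
So the deviation gain is 15 − 7.29 = 7.71, and the fine must be at least 7.71 dollars to wipe it out.

7.71 dollars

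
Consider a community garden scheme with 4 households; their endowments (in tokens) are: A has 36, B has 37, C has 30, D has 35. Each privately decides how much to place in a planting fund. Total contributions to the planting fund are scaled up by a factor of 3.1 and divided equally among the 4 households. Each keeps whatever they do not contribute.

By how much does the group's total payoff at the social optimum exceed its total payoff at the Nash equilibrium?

The private return per contributed unit is 3.1/4 = 0.7750 < 1 for every player regardless of endowment, so the Nash equilibrium is zero contribution and the group total is Σ E_j = 36 + 37 + 30 + 35 = 138.
Each contributed unit returns 3.100 to the group, so the social optimum is full contribution by everyone: group total = 3.100 × 138 = 427.80.
Efficiency loss = (3.100 − 1) × 138 = 289.80.

289.80 tokens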